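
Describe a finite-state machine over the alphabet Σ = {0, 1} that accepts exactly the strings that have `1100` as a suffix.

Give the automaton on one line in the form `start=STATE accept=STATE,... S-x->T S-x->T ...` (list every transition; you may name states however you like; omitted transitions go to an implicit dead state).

start=S0 accept=S4 S0-0->S0 S0-1->S1 S1-0->S0 S1-1->S2 S2-0->S3 S2-1->S2 S3-0->S4 S3-1->S1 S4-0->S0 S4-1->S1

Let each state record the length of the longest suffix of the input read so far that is also a prefix of `1100`. S1 means the last symbol is `1`; S2 means the last 2 symbols are `11`; S3 means the last 3 symbols are `110`; S4 means the last 4 symbols are `1100`. Accept only at S4, where the string currently ends in `1100`.
With 5 states:
        0   1  
>  S0   S0  S1 
   S1   S0  S2 
   S2   S3  S2 
   S3   S4  S1 
 * S4   S0  S1 
(> = start, * = accepting)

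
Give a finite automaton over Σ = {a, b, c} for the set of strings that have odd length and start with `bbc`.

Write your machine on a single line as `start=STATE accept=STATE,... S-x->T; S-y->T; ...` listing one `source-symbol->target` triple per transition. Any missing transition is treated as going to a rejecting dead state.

start=S0; accept=S4; S0-a->S1; S0-b->S2; S0-c->S1; S1-a->S1; S1-b->S1; S1-c->S1; S2-a->S1; S2-b->S3; S2-c->S1; S3-a->S1; S3-b->S1; S3-c->S4; S4-a->S5; S4-b->S5; S4-c->S5; S5-a->S4; S5-b->S4; S5-c->S4

Build one automaton per condition and run them in lockstep. The first has 2 states tracking the input length modulo 2; the second has 5 states tracking whether the input so far still matches the prefix `bbc`. A product state is a pair (one from each), accepting exactly when both do. Equivalent product states are then merged.
        a   b   c  
>  S0   S1  S2  S1 
   S1   S1  S1  S1 
   S2   S1  S3  S1 
   S3   S1  S1  S4 
 * S4   S5  S5  S5 
   S5   S4  S4  S4 
(> = start, * = accepting)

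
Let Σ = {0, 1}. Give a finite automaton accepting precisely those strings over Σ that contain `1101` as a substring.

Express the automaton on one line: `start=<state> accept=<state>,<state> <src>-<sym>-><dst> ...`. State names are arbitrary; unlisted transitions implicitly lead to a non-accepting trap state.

start=A accept=E A-0->A A-1->B B-0->A B-1->C C-0->D C-1->C D-0->A D-1->E E-0->E E-1->E

Track how much of `1101` has been matched so far: state A is no progress, E is the absorbing accept state reached once `1101` has occurred. Intermediate states record partial matches; on a mismatch, fall back to the longest reusable overlap.
With 5 states:
       0  1 
>  A   A  B 
   B   A  C 
   C   D  C 
   D   A  E 
 * E   E  E 
(> = start, * = accepting)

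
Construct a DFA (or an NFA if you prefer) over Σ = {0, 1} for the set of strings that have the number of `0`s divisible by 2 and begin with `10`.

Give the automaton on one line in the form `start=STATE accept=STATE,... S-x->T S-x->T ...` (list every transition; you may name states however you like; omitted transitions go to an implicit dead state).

Run two small machines in parallel and take their product. The first has 2 states tracking the count of `0`s modulo 2; the second has 4 states tracking whether the input so far still matches the prefix `10`. A product state is a pair (one from each), accepting exactly when both do. Minimizing collapses redundant product states.
A 5-state machine:
       0  1 
>  A   B  C 
   B   B  B 
   C   D  B 
   D   E  D 
 * E   D  E 
(> = start, * = accepting)

start=A accept=E A-0->B A-1->C B-0->B B-1->B C-0->D C-1->B D-0->E D-1->D E-0->D E-1->E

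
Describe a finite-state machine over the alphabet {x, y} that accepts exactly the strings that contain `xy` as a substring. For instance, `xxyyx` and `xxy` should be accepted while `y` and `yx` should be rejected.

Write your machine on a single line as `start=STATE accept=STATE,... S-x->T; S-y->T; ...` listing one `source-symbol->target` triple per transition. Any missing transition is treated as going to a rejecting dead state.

start=A; accept=C; A-x->B; A-y->A; B-x->B; B-y->C; C-x->C; C-y->C

States A..B record the length of the longest prefix of `xy` that matches the current input suffix. Reaching C means `xy` has been seen, and we stay there forever. Accept from C.
A 3-state machine:
       x  y 
>  A   B  A 
   B   B  C 
 * C   C  C 
(> = start, * = accepting)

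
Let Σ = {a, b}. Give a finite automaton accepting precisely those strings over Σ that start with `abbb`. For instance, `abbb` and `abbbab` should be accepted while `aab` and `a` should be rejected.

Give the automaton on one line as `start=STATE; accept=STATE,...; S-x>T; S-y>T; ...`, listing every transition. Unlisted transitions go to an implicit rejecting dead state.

Walk along `abbb` while the input agrees: from S0 take `a` to S1, and so on. Any deviation drops to the rejecting sink S5. Once S4 is reached the prefix is confirmed and every continuation is accepted.
With 6 states:
        a   b  
>  S0   S1  S5 
   S1   S5  S2 
   S2   S5  S3 
   S3   S5  S4 
 * S4   S4  S4 
   S5   S5  S5 
(> = start, * = accepting)

start=S0; accept=S4; S0-a>S1; S0-b>S5; S1-a>S5; S1-b>S2; S2-a>S5; S2-b>S3; S3-a>S5; S3-b>S4; S4-a>S4; S4-b>S4; S5-a>S5; S5-b>S5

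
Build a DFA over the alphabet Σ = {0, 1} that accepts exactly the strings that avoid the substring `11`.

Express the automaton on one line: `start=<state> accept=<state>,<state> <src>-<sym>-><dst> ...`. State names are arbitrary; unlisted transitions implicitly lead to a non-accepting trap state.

This is the complement of 'contains `11`'. Use the same substring-matching states — A through C holding how much of `11` has just been matched — but flip the accepting set: everything except the trap C accepts.
3 states suffice.
       0  1 
>* A   A  B 
 * B   A  C 
   C   C  C 
(> = start, * = accepting)

start=A accept=A,B A-0->A A-1->B B-0->A B-1->C C-0->C C-1->C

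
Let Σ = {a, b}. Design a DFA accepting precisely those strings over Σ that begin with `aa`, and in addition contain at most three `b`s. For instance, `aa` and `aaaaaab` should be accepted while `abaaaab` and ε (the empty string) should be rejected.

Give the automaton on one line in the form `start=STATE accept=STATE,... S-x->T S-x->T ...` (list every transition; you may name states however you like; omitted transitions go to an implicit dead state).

start=s0 accept=s3,s4,s5,s6 s0-a->s1 s0-b->s2 s1-a->s3 s1-b->s2 s2-a->s2 s2-b->s2 s3-a->s3 s3-b->s4 s4-a->s4 s4-b->s5 s5-a->s5 s5-b->s6 s6-a->s6 s6-b->s2

Build one automaton per condition and run them in lockstep. One (4 states) tracks whether the input so far still matches the prefix `aa`; the other (5 states) tracks the count of `b`s, saturating at 4. Each combined state is a pair, one component from each; accept when both components accept. Minimizing collapses redundant product states.
        a   b  
>  s0   s1  s2 
   s1   s3  s2 
   s2   s2  s2 
 * s3   s3  s4 
 * s4   s4  s5 
 * s5   s5  s6 
 * s6   s6  s2 
(> = start, * = accepting)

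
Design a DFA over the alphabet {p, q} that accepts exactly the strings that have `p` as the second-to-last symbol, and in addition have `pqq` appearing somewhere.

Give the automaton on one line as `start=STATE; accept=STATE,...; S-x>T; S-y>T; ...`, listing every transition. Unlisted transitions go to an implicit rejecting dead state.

Build one automaton per condition and run them in lockstep. One (7 states) tracks the last 2 symbols read; the other (4 states) tracks whether and how much of `pqq` has been seen. Each combined state is a pair, one component from each; accept when both components accept. Minimizing collapses redundant product states.
With 7 states:
       p  q 
>  A   B  A 
   B   B  C 
   C   B  D 
   D   E  D 
   E   F  G 
 * F   F  G 
 * G   E  D 
(> = start, * = accepting)

start=A; accept=F,G; A-p>B; A-q>A; B-p>B; B-q>C; C-p>B; C-q>D; D-p>E; D-q>D; E-p>F; E-q>G; F-p>F; F-q>G; G-p>E; G-q>D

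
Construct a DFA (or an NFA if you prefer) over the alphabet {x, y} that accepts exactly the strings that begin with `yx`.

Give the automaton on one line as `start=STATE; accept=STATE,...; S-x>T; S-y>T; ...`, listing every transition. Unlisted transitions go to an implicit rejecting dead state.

start=S0; accept=S2; S0-x>S3; S0-y>S1; S1-x>S2; S1-y>S3; S2-x>S2; S2-y>S2; S3-x>S3; S3-y>S3

Check the first 2 symbols one by one: S0 through S1 record how many have matched `yx` so far; any wrong symbol goes to the dead state S3. After all 2 match we enter the accepting sink S2.
4 states suffice.
        x   y  
>  S0   S3  S1 
   S1   S2  S3 
 * S2   S2  S2 
   S3   S3  S3 
(> = start, * = accepting)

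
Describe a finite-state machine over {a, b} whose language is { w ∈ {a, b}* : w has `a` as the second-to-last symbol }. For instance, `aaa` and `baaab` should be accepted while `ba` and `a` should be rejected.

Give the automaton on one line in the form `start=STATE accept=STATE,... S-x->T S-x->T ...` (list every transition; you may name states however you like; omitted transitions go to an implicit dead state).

A DFA must remember the last 2 symbols (since which symbol is second-to-last isn't known until the input ends). Use one state per possible window of the last ≤2 symbols; accept from those whose window starts with `a`.
7 states suffice.
        a   b  
>  s0   s1  s2 
   s1   s3  s4 
   s2   s5  s6 
 * s3   s3  s4 
 * s4   s5  s6 
   s5   s3  s4 
   s6   s5  s6 
(> = start, * = accepting)

start=s0 accept=s3,s4 s0-a->s1 s0-b->s2 s1-a->s3 s1-b->s4 s2-a->s5 s2-b->s6 s3-a->s3 s3-b->s4 s4-a->s5 s4-b->s6 s5-a->s3 s5-b->s4 s6-a->s5 s6-b->s6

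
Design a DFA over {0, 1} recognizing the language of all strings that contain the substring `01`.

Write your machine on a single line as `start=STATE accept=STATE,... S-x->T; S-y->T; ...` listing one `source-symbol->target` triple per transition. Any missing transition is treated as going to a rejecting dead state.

States s0..s1 record the length of the longest prefix of `01` that matches the current input suffix. Reaching s2 means `01` has been seen, and we stay there forever. Accept from s2.
3 states suffice.
        0   1  
>  s0   s1  s0 
   s1   s1  s2 
 * s2   s2  s2 
(> = start, * = accepting)

start=s0; accept=s2; s0-0->s1; s0-1->s0; s1-0->s1; s1-1->s2; s2-0->s2; s2-1->s2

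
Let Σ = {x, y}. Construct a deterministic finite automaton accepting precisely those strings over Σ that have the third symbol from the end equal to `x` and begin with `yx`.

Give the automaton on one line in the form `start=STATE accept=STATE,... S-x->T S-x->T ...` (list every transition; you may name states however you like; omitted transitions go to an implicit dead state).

start=q0 accept=q6,q7,q8,q9 q0-x->q1 q0-y->q2 q1-x->q1 q1-y->q1 q2-x->q3 q2-y->q1 q3-x->q4 q3-y->q5 q4-x->q6 q4-y->q7 q5-x->q8 q5-y->q9 q6-x->q6 q6-y->q7 q7-x->q8 q7-y->q9 q8-x->q4 q8-y->q5 q9-x->q3 q9-y->q10 q10-x->q3 q10-y->q10

Build one automaton per condition and run them in lockstep. One (15 states) tracks the last 3 symbols read; the other (4 states) tracks whether the input so far still matches the prefix `yx`. Each combined state is a pair, one component from each; accept when both components accept. After merging equivalent states the machine shrinks.
11 states suffice.
          x    y  
>  q0     q1   q2 
   q1     q1   q1 
   q2     q3   q1 
   q3     q4   q5 
   q4     q6   q7 
   q5     q8   q9 
 * q6     q6   q7 
 * q7     q8   q9 
 * q8     q4   q5 
 * q9     q3  q10 
   q10    q3  q10 
(> = start, * = accepting)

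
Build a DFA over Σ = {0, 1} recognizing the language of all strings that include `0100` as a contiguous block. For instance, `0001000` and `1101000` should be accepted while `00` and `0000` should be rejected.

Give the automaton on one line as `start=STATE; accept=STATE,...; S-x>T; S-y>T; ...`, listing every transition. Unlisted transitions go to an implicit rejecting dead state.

States q0..q3 record the length of the longest prefix of `0100` that matches the current input suffix. Reaching q4 means `0100` has been seen, and we stay there forever. Accept from q4.
5 states suffice.
        0   1  
>  q0   q1  q0 
   q1   q1  q2 
   q2   q3  q0 
   q3   q4  q2 
 * q4   q4  q4 
(> = start, * = accepting)

start=q0; accept=q4; q0-0>q1; q0-1>q0; q1-0>q1; q1-1>q2; q2-0>q3; q2-1>q0; q3-0>q4; q3-1>q2; q4-0>q4; q4-1>q4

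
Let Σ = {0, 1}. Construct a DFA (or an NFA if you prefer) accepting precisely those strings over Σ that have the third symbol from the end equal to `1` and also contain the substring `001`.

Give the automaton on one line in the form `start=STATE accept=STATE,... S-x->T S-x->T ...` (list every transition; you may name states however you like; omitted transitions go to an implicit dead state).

Handle the two conditions separately and then intersect. The first has 15 states tracking the last 3 symbols read; the second has 4 states tracking whether and how much of `001` has been seen. A product state is a pair (one from each), accepting exactly when both do.
With 22 states:
          0    1  
>  q0     q1   q2 
   q1     q3   q4 
   q2     q5   q6 
   q3     q7   q8 
   q4     q9  q10 
   q5    q11  q12 
   q6    q13  q14 
   q7     q7   q8 
   q8    q15  q16 
   q9    q11  q12 
   q10   q13  q14 
   q11    q7   q8 
   q12    q9  q10 
   q13   q11  q12 
   q14   q13  q14 
   q15   q17  q18 
   q16   q19  q20 
 * q17   q21   q8 
 * q18   q15  q16 
 * q19   q17  q18 
 * q20   q19  q20 
   q21   q21   q8 
(> = start, * = accepting)

start=q0 accept=q17,q18,q19,q20 q0-0->q1 q0-1->q2 q1-0->q3 q1-1->q4 q2-0->q5 q2-1->q6 q3-0->q7 q3-1->q8 q4-0->q9 q4-1->q10 q5-0->q11 q5-1->q12 q6-0->q13 q6-1->q14 q7-0->q7 q7-1->q8 q8-0->q15 q8-1->q16 q9-0->q11 q9-1->q12 q10-0->q13 q10-1->q14 q11-0->q7 q11-1->q8 q12-0->q9 q12-1->q10 q13-0->q11 q13-1->q12 q14-0->q13 q14-1->q14 q15-0->q17 q15-1->q18 q16-0->q19 q16-1->q20 q17-0->q21 q17-1->q8 q18-0->q15 q18-1->q16 q19-0->q17 q19-1->q18 q20-0->q19 q20-1->q20 q21-0->q21 q21-1->q8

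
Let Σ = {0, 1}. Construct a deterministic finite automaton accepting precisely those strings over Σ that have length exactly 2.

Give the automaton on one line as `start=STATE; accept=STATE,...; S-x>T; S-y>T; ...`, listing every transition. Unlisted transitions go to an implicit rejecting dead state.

start=s0; accept=s2; s0-0>s1; s0-1>s1; s1-0>s2; s1-1>s2; s2-0>s3; s2-1>s3; s3-0>s3; s3-1>s3

We only need to distinguish lengths 0, 1, …, 2, and '>2'. Chain s0 → s1 → s2 → s3 on every symbol, with s3 looping. Accepting states: {s2}.
        0   1  
>  s0   s1  s1 
   s1   s2  s2 
 * s2   s3  s3 
   s3   s3  s3 
(> = start, * = accepting)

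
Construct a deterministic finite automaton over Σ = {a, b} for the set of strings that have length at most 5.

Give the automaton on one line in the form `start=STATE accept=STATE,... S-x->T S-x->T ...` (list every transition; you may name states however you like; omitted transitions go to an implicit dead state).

We only need to distinguish lengths 0, 1, …, 5, and '>5'. Chain q0 → q1 → q2 → q3 → q4 → q5 → q6 on every symbol, with q6 looping. Accepting states: {q0, q1, q2, q3, q4, q5}.
With 7 states:
        a   b  
>* q0   q1  q1 
 * q1   q2  q2 
 * q2   q3  q3 
 * q3   q4  q4 
 * q4   q5  q5 
 * q5   q6  q6 
   q6   q6  q6 
(> = start, * = accepting)

start=q0 accept=q0,q1,q2,q3,q4,q5 q0-a->q1 q0-b->q1 q1-a->q2 q1-b->q2 q2-a->q3 q2-b->q3 q3-a->q4 q3-b->q4 q4-a->q5 q4-b->q5 q5-a->q6 q5-b->q6 q6-a->q6 q6-b->q6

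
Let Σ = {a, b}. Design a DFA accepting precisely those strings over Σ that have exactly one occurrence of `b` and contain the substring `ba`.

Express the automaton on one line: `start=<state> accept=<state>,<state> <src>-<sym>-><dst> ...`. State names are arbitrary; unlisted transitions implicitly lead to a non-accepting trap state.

Handle the two conditions separately and then intersect. The first has 3 states tracking the count of `b`s, saturating at 2; the second has 3 states tracking whether and how much of `ba` has been seen. A product state is a pair (one from each), accepting exactly when both do. After merging equivalent states the machine shrinks.
A 4-state machine:
        a   b  
>  S0   S0  S1 
   S1   S2  S3 
 * S2   S2  S3 
   S3   S3  S3 
(> = start, * = accepting)

start=S0 accept=S2 S0-a->S0 S0-b->S1 S1-a->S2 S1-b->S3 S2-a->S2 S2-b->S3 S3-a->S3 S3-b->S3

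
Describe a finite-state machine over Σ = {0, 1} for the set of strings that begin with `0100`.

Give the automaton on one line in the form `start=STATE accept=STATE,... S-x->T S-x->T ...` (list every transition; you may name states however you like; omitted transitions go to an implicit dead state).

start=s0 accept=s4 s0-0->s1 s0-1->s5 s1-0->s5 s1-1->s2 s2-0->s3 s2-1->s5 s3-0->s4 s3-1->s5 s4-0->s4 s4-1->s4 s5-0->s5 s5-1->s5

Walk along `0100` while the input agrees: from s0 take `0` to s1, and so on. Any deviation drops to the rejecting sink s5. Once s4 is reached the prefix is confirmed and every continuation is accepted.
6 states suffice.
        0   1  
>  s0   s1  s5 
   s1   s5  s2 
   s2   s3  s5 
   s3   s4  s5 
 * s4   s4  s4 
   s5   s5  s5 
(> = start, * = accepting)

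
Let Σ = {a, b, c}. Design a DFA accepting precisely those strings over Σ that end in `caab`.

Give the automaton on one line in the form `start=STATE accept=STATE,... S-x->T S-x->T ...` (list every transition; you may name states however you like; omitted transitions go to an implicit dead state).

start=q0 accept=q4 q0-a->q0 q0-b->q0 q0-c->q1 q1-a->q2 q1-b->q0 q1-c->q1 q2-a->q3 q2-b->q0 q2-c->q1 q3-a->q0 q3-b->q4 q3-c->q1 q4-a->q0 q4-b->q0 q4-c->q1

Remember how much of `caab` the current input suffix matches. State q0 means no match yet; q1 means the last symbol is `c`; q2 means the last 2 symbols are `ca`; q3 means the last 3 symbols are `caa`; q4 means the last 4 symbols are `caab`. Only q4 accepts. On a mismatch, fall back to the longest proper suffix that is still a prefix of `caab`.
A 5-state machine:
        a   b   c  
>  q0   q0  q0  q1 
   q1   q2  q0  q1 
   q2   q3  q0  q1 
   q3   q0  q4  q1 
 * q4   q0  q0  q1 
(> = start, * = accepting)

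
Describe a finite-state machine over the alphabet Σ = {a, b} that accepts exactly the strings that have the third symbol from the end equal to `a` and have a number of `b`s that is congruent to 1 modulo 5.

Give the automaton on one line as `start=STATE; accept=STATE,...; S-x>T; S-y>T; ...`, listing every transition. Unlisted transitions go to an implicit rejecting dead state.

Run two small machines in parallel and take their product. One (15 states) tracks the last 3 symbols read; the other (5 states) tracks the count of `b`s modulo 5. Each combined state is a pair, one component from each; accept when both components accept. Minimizing collapses redundant product states.
A 16-state machine:
          a    b  
>  q0     q1   q2 
   q1     q3   q4 
   q2     q5   q6 
   q3     q3   q7 
   q4     q8   q6 
   q5     q9   q6 
   q6     q6  q10 
 * q7     q8   q6 
 * q8     q9   q6 
   q9    q11   q6 
   q10   q10  q12 
 * q11   q11   q6 
   q12   q13   q0 
   q13   q13  q14 
   q14    q1  q15 
 * q15    q5   q6 
(> = start, * = accepting)

start=q0; accept=q7,q8,q11,q15; q0-a>q1; q0-b>q2; q1-a>q3; q1-b>q4; q2-a>q5; q2-b>q6; q3-a>q3; q3-b>q7; q4-a>q8; q4-b>q6; q5-a>q9; q5-b>q6; q6-a>q6; q6-b>q10; q7-a>q8; q7-b>q6; q8-a>q9; q8-b>q6; q9-a>q11; q9-b>q6; q10-a>q10; q10-b>q12; q11-a>q11; q11-b>q6; q12-a>q13; q12-b>q0; q13-a>q13; q13-b>q14; q14-a>q1; q14-b>q15; q15-a>q5; q15-b>q6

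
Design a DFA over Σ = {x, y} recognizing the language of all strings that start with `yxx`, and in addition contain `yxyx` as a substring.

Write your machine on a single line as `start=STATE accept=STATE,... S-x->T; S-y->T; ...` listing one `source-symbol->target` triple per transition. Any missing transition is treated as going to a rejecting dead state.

Run two small machines in parallel and take their product. The first has 5 states tracking whether the input so far still matches the prefix `yxx`; the second has 5 states tracking whether and how much of `yxyx` has been seen. A product state is a pair (one from each), accepting exactly when both do. Equivalent product states are then merged.
A 9-state machine:
        x   y  
>  s0   s1  s2 
   s1   s1  s1 
   s2   s3  s1 
   s3   s4  s1 
   s4   s4  s5 
   s5   s6  s5 
   s6   s4  s7 
   s7   s8  s5 
 * s8   s8  s8 
(> = start, * = accepting)

start=s0; accept=s8; s0-x->s1; s0-y->s2; s1-x->s1; s1-y->s1; s2-x->s3; s2-y->s1; s3-x->s4; s3-y->s1; s4-x->s4; s4-y->s5; s5-x->s6; s5-y->s5; s6-x->s4; s6-y->s7; s7-x->s8; s7-y->s5; s8-x->s8; s8-y->s8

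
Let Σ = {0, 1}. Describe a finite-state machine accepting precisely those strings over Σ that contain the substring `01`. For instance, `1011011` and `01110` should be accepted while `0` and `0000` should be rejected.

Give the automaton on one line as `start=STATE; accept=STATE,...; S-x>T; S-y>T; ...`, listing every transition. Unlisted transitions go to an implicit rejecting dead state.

start=A; accept=C; A-0>B; A-1>A; B-0>B; B-1>C; C-0>C; C-1>C

States A..B record the length of the longest prefix of `01` that matches the current input suffix. Reaching C means `01` has been seen, and we stay there forever. Accept from C.
       0  1 
>  A   B  A 
   B   B  C 
 * C   C  C 
(> = start, * = accepting)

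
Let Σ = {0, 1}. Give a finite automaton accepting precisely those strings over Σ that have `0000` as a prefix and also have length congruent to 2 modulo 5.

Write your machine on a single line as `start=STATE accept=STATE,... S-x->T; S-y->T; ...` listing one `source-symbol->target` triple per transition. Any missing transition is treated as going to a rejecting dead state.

Build one automaton per condition and run them in lockstep. One (6 states) tracks whether the input so far still matches the prefix `0000`; the other (5 states) tracks the input length modulo 5. Each combined state is a pair, one component from each; accept when both components accept. Minimizing collapses redundant product states.
10 states suffice.
        0   1  
>  q0   q1  q2 
   q1   q3  q2 
   q2   q2  q2 
   q3   q4  q2 
   q4   q5  q2 
   q5   q6  q6 
   q6   q7  q7 
   q7   q8  q8 
 * q8   q9  q9 
   q9   q5  q5 
(> = start, * = accepting)

start=q0; accept=q8; q0-0->q1; q0-1->q2; q1-0->q3; q1-1->q2; q2-0->q2; q2-1->q2; q3-0->q4; q3-1->q2; q4-0->q5; q4-1->q2; q5-0->q6; q5-1->q6; q6-0->q7; q6-1->q7; q7-0->q8; q7-1->q8; q8-0->q9; q8-1->q9; q9-0->q5; q9-1->q5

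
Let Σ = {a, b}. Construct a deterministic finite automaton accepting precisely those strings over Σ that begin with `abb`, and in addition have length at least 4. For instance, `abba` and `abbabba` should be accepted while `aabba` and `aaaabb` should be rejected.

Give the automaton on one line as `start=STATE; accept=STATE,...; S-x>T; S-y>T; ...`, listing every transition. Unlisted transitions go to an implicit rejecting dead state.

start=S0; accept=S5; S0-a>S1; S0-b>S2; S1-a>S2; S1-b>S3; S2-a>S2; S2-b>S2; S3-a>S2; S3-b>S4; S4-a>S5; S4-b>S5; S5-a>S5; S5-b>S5

Build one automaton per condition and run them in lockstep. One (5 states) tracks whether the input so far still matches the prefix `abb`; the other (6 states) tracks the input length, saturating at 5. Each combined state is a pair, one component from each; accept when both components accept. Minimizing collapses redundant product states.
With 6 states:
        a   b  
>  S0   S1  S2 
   S1   S2  S3 
   S2   S2  S2 
   S3   S2  S4 
   S4   S5  S5 
 * S5   S5  S5 
(> = start, * = accepting)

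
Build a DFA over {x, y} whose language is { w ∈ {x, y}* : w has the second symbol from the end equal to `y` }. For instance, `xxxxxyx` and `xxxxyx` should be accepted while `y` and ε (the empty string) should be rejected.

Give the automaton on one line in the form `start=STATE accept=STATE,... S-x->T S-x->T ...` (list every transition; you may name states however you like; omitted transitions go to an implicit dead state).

start=q0 accept=q5,q6 q0-x->q1 q0-y->q2 q1-x->q3 q1-y->q4 q2-x->q5 q2-y->q6 q3-x->q3 q3-y->q4 q4-x->q5 q4-y->q6 q5-x->q3 q5-y->q4 q6-x->q5 q6-y->q6

A DFA must remember the last 2 symbols (since which symbol is second-to-last isn't known until the input ends). Use one state per possible window of the last ≤2 symbols; accept from those whose window starts with `y`.
        x   y  
>  q0   q1  q2 
   q1   q3  q4 
   q2   q5  q6 
   q3   q3  q4 
   q4   q5  q6 
 * q5   q3  q4 
 * q6   q5  q6 
(> = start, * = accepting)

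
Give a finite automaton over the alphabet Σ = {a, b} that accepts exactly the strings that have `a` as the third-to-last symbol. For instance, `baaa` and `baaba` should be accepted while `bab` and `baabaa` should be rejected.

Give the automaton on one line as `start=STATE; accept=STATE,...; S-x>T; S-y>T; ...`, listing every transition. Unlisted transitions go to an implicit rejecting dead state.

start=s0; accept=s7,s8,s9,s10; s0-a>s1; s0-b>s2; s1-a>s3; s1-b>s4; s2-a>s5; s2-b>s6; s3-a>s7; s3-b>s8; s4-a>s9; s4-b>s10; s5-a>s11; s5-b>s12; s6-a>s13; s6-b>s14; s7-a>s7; s7-b>s8; s8-a>s9; s8-b>s10; s9-a>s11; s9-b>s12; s10-a>s13; s10-b>s14; s11-a>s7; s11-b>s8; s12-a>s9; s12-b>s10; s13-a>s11; s13-b>s12; s14-a>s13; s14-b>s14

Because acceptance depends on a position counted from the end, the machine has to buffer the most recent 3 symbols. Make each state the string of the last up-to-3 symbols read; on input `x` shift the window left and append `x`. Accept when the buffered window has length 3 and begins with `a`.
A 15-state machine:
          a    b  
>  s0     s1   s2 
   s1     s3   s4 
   s2     s5   s6 
   s3     s7   s8 
   s4     s9  s10 
   s5    s11  s12 
   s6    s13  s14 
 * s7     s7   s8 
 * s8     s9  s10 
 * s9    s11  s12 
 * s10   s13  s14 
   s11    s7   s8 
   s12    s9  s10 
   s13   s11  s12 
   s14   s13  s14 
(> = start, * = accepting)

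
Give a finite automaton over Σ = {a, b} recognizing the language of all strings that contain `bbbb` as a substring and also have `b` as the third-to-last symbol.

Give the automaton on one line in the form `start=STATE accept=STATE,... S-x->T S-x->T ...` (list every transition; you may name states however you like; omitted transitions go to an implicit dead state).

start=q0 accept=q4,q5,q6,q7 q0-a->q0 q0-b->q1 q1-a->q0 q1-b->q2 q2-a->q0 q2-b->q3 q3-a->q0 q3-b->q4 q4-a->q5 q4-b->q4 q5-a->q6 q5-b->q7 q6-a->q8 q6-b->q9 q7-a->q10 q7-b->q11 q8-a->q8 q8-b->q9 q9-a->q10 q9-b->q11 q10-a->q6 q10-b->q7 q11-a->q5 q11-b->q4

Run two small machines in parallel and take their product. The first has 5 states tracking whether and how much of `bbbb` has been seen; the second has 15 states tracking the last 3 symbols read. A product state is a pair (one from each), accepting exactly when both do. Minimizing collapses redundant product states.
12 states suffice.
          a    b  
>  q0     q0   q1 
   q1     q0   q2 
   q2     q0   q3 
   q3     q0   q4 
 * q4     q5   q4 
 * q5     q6   q7 
 * q6     q8   q9 
 * q7    q10  q11 
   q8     q8   q9 
   q9    q10  q11 
   q10    q6   q7 
   q11    q5   q4 
(> = start, * = accepting)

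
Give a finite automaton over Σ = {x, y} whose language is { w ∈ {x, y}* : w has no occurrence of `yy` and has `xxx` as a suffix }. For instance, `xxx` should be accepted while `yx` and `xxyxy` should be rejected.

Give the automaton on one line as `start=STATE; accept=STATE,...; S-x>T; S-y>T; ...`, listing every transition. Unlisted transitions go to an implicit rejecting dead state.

Build one automaton per condition and run them in lockstep. The first has 3 states tracking partial matches of the forbidden pattern `yy`; the second has 4 states tracking how much of the suffix `xxx` has currently been matched. A product state is a pair (one from each), accepting exactly when both do. After merging equivalent states the machine shrinks.
6 states suffice.
        x   y  
>  s0   s1  s2 
   s1   s3  s2 
   s2   s1  s4 
   s3   s5  s2 
   s4   s4  s4 
 * s5   s5  s2 
(> = start, * = accepting)

start=s0; accept=s5; s0-x>s1; s0-y>s2; s1-x>s3; s1-y>s2; s2-x>s1; s2-y>s4; s3-x>s5; s3-y>s2; s4-x>s4; s4-y>s4; s5-x>s5; s5-y>s2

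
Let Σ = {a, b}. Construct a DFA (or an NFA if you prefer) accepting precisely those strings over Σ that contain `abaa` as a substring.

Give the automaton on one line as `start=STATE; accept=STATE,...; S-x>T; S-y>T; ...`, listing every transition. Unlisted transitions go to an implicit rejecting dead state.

start=S0; accept=S4; S0-a>S1; S0-b>S0; S1-a>S1; S1-b>S2; S2-a>S3; S2-b>S0; S3-a>S4; S3-b>S2; S4-a>S4; S4-b>S4

States S0..S3 record the length of the longest prefix of `abaa` that matches the current input suffix. Reaching S4 means `abaa` has been seen, and we stay there forever. Accept from S4.
        a   b  
>  S0   S1  S0 
   S1   S1  S2 
   S2   S3  S0 
   S3   S4  S2 
 * S4   S4  S4 
(> = start, * = accepting)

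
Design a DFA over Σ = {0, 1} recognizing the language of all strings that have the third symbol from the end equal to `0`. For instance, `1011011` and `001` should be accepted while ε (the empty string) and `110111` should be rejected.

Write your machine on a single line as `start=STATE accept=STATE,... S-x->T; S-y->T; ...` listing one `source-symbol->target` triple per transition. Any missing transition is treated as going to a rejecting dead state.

A DFA must remember the last 3 symbols (since which symbol is third-to-last isn't known until the input ends). Use one state per possible window of the last ≤3 symbols; accept from those whose window starts with `0`.
With 15 states:
          0    1  
>  q0     q1   q2 
   q1     q3   q4 
   q2     q5   q6 
   q3     q7   q8 
   q4     q9  q10 
   q5    q11  q12 
   q6    q13  q14 
 * q7     q7   q8 
 * q8     q9  q10 
 * q9    q11  q12 
 * q10   q13  q14 
   q11    q7   q8 
   q12    q9  q10 
   q13   q11  q12 
   q14   q13  q14 
(> = start, * = accepting)

start=q0; accept=q7,q8,q9,q10; q0-0->q1; q0-1->q2; q1-0->q3; q1-1->q4; q2-0->q5; q2-1->q6; q3-0->q7; q3-1->q8; q4-0->q9; q4-1->q10; q5-0->q11; q5-1->q12; q6-0->q13; q6-1->q14; q7-0->q7; q7-1->q8; q8-0->q9; q8-1->q10; q9-0->q11; q9-1->q12; q10-0->q13; q10-1->q14; q11-0->q7; q11-1->q8; q12-0->q9; q12-1->q10; q13-0->q11; q13-1->q12; q14-0->q13; q14-1->q14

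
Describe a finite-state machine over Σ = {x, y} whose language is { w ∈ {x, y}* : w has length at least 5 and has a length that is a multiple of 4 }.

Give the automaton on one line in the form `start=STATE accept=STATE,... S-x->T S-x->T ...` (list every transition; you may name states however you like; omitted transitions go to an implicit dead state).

start=A accept=I A-x->B A-y->B B-x->C B-y->C C-x->D C-y->D D-x->E D-y->E E-x->F E-y->F F-x->G F-y->G G-x->H G-y->H H-x->I H-y->I I-x->F I-y->F

Run two small machines in parallel and take their product. One (7 states) tracks the input length, saturating at 6; the other (4 states) tracks the input length modulo 4. Each combined state is a pair, one component from each; accept when both components accept. After merging equivalent states the machine shrinks.
9 states suffice.
       x  y 
>  A   B  B 
   B   C  C 
   C   D  D 
   D   E  E 
   E   F  F 
   F   G  G 
   G   H  H 
   H   I  I 
 * I   F  F 
(> = start, * = accepting)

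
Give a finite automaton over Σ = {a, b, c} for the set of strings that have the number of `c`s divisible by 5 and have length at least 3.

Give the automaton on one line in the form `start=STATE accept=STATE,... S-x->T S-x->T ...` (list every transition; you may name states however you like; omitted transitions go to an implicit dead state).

Run two small machines in parallel and take their product. One (5 states) tracks the count of `c`s modulo 5; the other (5 states) tracks the input length, saturating at 4. Each combined state is a pair, one component from each; accept when both components accept. After merging equivalent states the machine shrinks.
An 8-state machine:
        a   b   c  
>  q0   q1  q1  q2 
   q1   q3  q3  q2 
   q2   q2  q2  q4 
   q3   q5  q5  q2 
   q4   q4  q4  q6 
 * q5   q5  q5  q2 
   q6   q6  q6  q7 
   q7   q7  q7  q5 
(> = start, * = accepting)

start=q0 accept=q5 q0-a->q1 q0-b->q1 q0-c->q2 q1-a->q3 q1-b->q3 q1-c->q2 q2-a->q2 q2-b->q2 q2-c->q4 q3-a->q5 q3-b->q5 q3-c->q2 q4-a->q4 q4-b->q4 q4-c->q6 q5-a->q5 q5-b->q5 q5-c->q2 q6-a->q6 q6-b->q6 q6-c->q7 q7-a->q7 q7-b->q7 q7-c->q5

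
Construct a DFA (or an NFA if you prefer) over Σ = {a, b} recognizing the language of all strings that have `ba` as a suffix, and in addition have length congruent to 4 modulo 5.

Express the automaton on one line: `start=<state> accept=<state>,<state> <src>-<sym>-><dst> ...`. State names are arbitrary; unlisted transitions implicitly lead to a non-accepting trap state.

start=q0 accept=q6 q0-a->q1 q0-b->q1 q1-a->q2 q1-b->q2 q2-a->q3 q2-b->q4 q3-a->q5 q3-b->q5 q4-a->q6 q4-b->q5 q5-a->q0 q5-b->q0 q6-a->q0 q6-b->q0

Build one automaton per condition and run them in lockstep. One (3 states) tracks how much of the suffix `ba` has currently been matched; the other (5 states) tracks the input length modulo 5. Each combined state is a pair, one component from each; accept when both components accept. Equivalent product states are then merged.
7 states suffice.
        a   b  
>  q0   q1  q1 
   q1   q2  q2 
   q2   q3  q4 
   q3   q5  q5 
   q4   q6  q5 
   q5   q0  q0 
 * q6   q0  q0 
(> = start, * = accepting)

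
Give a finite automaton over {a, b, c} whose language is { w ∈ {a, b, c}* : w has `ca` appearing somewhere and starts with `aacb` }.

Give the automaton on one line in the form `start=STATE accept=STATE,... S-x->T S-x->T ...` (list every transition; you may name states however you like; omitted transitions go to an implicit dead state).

start=q0 accept=q7 q0-a->q1 q0-b->q2 q0-c->q2 q1-a->q3 q1-b->q2 q1-c->q2 q2-a->q2 q2-b->q2 q2-c->q2 q3-a->q2 q3-b->q2 q3-c->q4 q4-a->q2 q4-b->q5 q4-c->q2 q5-a->q5 q5-b->q5 q5-c->q6 q6-a->q7 q6-b->q5 q6-c->q6 q7-a->q7 q7-b->q7 q7-c->q7

Run two small machines in parallel and take their product. The first has 3 states tracking whether and how much of `ca` has been seen; the second has 6 states tracking whether the input so far still matches the prefix `aacb`. A product state is a pair (one from each), accepting exactly when both do. After merging equivalent states the machine shrinks.
        a   b   c  
>  q0   q1  q2  q2 
   q1   q3  q2  q2 
   q2   q2  q2  q2 
   q3   q2  q2  q4 
   q4   q2  q5  q2 
   q5   q5  q5  q6 
   q6   q7  q5  q6 
 * q7   q7  q7  q7 
(> = start, * = accepting)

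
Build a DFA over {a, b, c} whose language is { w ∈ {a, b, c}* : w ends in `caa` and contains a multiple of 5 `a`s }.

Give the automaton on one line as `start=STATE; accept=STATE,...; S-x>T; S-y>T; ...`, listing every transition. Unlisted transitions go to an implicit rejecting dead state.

Handle the two conditions separately and then intersect. One (4 states) tracks how much of the suffix `caa` has currently been matched; the other (5 states) tracks the count of `a`s modulo 5. Each combined state is a pair, one component from each; accept when both components accept.
          a    b    c  
>  S0     S1   S0   S2 
   S1     S3   S1   S4 
   S2     S5   S0   S2 
   S3     S6   S3   S7 
   S4     S8   S1   S4 
   S5     S9   S1   S4 
   S6    S10   S6  S11 
   S7    S12   S3   S7 
   S8    S13   S3   S7 
   S9     S6   S3   S7 
   S10    S0  S10  S14 
   S11   S15   S6  S11 
   S12   S16   S6  S11 
   S13   S10   S6  S11 
   S14   S17  S10  S14 
   S15   S18  S10  S14 
   S16    S0  S10  S14 
   S17   S19   S0   S2 
 * S18    S1   S0   S2 
   S19    S3   S1   S4 
(> = start, * = accepting)

start=S0; accept=S18; S0-a>S1; S0-b>S0; S0-c>S2; S1-a>S3; S1-b>S1; S1-c>S4; S2-a>S5; S2-b>S0; S2-c>S2; S3-a>S6; S3-b>S3; S3-c>S7; S4-a>S8; S4-b>S1; S4-c>S4; S5-a>S9; S5-b>S1; S5-c>S4; S6-a>S10; S6-b>S6; S6-c>S11; S7-a>S12; S7-b>S3; S7-c>S7; S8-a>S13; S8-b>S3; S8-c>S7; S9-a>S6; S9-b>S3; S9-c>S7; S10-a>S0; S10-b>S10; S10-c>S14; S11-a>S15; S11-b>S6; S11-c>S11; S12-a>S16; S12-b>S6; S12-c>S11; S13-a>S10; S13-b>S6; S13-c>S11; S14-a>S17; S14-b>S10; S14-c>S14; S15-a>S18; S15-b>S10; S15-c>S14; S16-a>S0; S16-b>S10; S16-c>S14; S17-a>S19; S17-b>S0; S17-c>S2; S18-a>S1; S18-b>S0; S18-c>S2; S19-a>S3; S19-b>S1; S19-c>S4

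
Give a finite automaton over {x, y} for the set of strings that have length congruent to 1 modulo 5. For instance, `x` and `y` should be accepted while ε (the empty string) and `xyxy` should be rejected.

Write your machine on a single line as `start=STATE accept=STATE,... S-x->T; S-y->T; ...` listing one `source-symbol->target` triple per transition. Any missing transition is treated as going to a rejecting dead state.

Count input length modulo 5: every symbol advances one step around the cycle s0 → s1 → s2 → s3 → s4 → s0. Accept at s1.
With 5 states:
        x   y  
>  s0   s1  s1 
 * s1   s2  s2 
   s2   s3  s3 
   s3   s4  s4 
   s4   s0  s0 
(> = start, * = accepting)

start=s0; accept=s1; s0-x->s1; s0-y->s1; s1-x->s2; s1-y->s2; s2-x->s3; s2-y->s3; s3-x->s4; s3-y->s4; s4-x->s0; s4-y->s0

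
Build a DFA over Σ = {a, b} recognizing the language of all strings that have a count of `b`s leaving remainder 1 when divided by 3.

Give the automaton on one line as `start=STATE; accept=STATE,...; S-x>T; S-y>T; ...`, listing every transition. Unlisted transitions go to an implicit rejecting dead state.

start=q0; accept=q1; q0-a>q0; q0-b>q1; q1-a>q1; q1-b>q2; q2-a>q2; q2-b>q0

Keep the running count of `b`s modulo 3: each `b` advances along the cycle q0 → q1 → q2 → q0 while other symbols loop. Accept at q1.
With 3 states:
        a   b  
>  q0   q0  q1 
 * q1   q1  q2 
   q2   q2  q0 
(> = start, * = accepting)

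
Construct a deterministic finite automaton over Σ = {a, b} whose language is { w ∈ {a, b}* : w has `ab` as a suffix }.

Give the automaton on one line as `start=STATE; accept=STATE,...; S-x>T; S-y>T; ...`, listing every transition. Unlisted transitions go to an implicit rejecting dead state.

Let each state record the length of the longest suffix of the input read so far that is also a prefix of `ab`. q1 means the last symbol is `a`; q2 means the last 2 symbols are `ab`. Accept only at q2, where the string currently ends in `ab`.
3 states suffice.
        a   b  
>  q0   q1  q0 
   q1   q1  q2 
 * q2   q1  q0 
(> = start, * = accepting)

start=q0; accept=q2; q0-a>q1; q0-b>q0; q1-a>q1; q1-b>q2; q2-a>q1; q2-b>q0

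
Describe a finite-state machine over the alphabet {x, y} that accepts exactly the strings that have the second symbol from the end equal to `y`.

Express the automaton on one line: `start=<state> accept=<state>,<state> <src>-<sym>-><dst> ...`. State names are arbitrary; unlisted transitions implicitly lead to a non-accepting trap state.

A DFA must remember the last 2 symbols (since which symbol is second-to-last isn't known until the input ends). Use one state per possible window of the last ≤2 symbols; accept from those whose window starts with `y`.
7 states suffice.
        x   y  
>  s0   s1  s2 
   s1   s3  s4 
   s2   s5  s6 
   s3   s3  s4 
   s4   s5  s6 
 * s5   s3  s4 
 * s6   s5  s6 
(> = start, * = accepting)

start=s0 accept=s5,s6 s0-x->s1 s0-y->s2 s1-x->s3 s1-y->s4 s2-x->s5 s2-y->s6 s3-x->s3 s3-y->s4 s4-x->s5 s4-y->s6 s5-x->s3 s5-y->s4 s6-x->s5 s6-y->s6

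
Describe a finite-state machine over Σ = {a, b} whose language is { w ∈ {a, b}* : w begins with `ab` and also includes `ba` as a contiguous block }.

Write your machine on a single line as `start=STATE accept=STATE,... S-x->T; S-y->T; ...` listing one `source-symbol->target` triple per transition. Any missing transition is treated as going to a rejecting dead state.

Run two small machines in parallel and take their product. One (4 states) tracks whether the input so far still matches the prefix `ab`; the other (3 states) tracks whether and how much of `ba` has been seen. Each combined state is a pair, one component from each; accept when both components accept.
        a   b  
>  q0   q1  q2 
   q1   q3  q4 
   q2   q5  q2 
   q3   q3  q2 
   q4   q6  q4 
   q5   q5  q5 
 * q6   q6  q6 
(> = start, * = accepting)

start=q0; accept=q6; q0-a->q1; q0-b->q2; q1-a->q3; q1-b->q4; q2-a->q5; q2-b->q2; q3-a->q3; q3-b->q2; q4-a->q6; q4-b->q4; q5-a->q5; q5-b->q5; q6-a->q6; q6-b->q6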